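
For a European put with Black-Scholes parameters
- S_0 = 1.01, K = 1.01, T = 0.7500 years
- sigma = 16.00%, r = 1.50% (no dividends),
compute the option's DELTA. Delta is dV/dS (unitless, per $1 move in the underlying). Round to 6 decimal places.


d1 = 0.1504719139; d2 = 0.0119078493
phi(d1) = 0.3944513639; exp(-qT) = 1.0000000000; exp(-rT) = 0.9888130446
N(-d1) = 0.4401961539
Delta = -exp(-qT) * N(-d1) = -1.0000000000 * 0.4401961539 = -0.440196

Answer: Delta = -0.440196


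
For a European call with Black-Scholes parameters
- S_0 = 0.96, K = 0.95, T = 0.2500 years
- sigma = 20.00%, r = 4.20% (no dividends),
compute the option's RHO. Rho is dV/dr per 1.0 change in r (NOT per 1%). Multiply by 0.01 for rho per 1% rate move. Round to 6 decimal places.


d1 = 0.2597129987; d2 = 0.1597129987
phi(d1) = 0.3857121342; exp(-qT) = 1.0000000000; exp(-rT) = 0.9895549326
N(d2) = 0.5634464196
Rho = K*T*exp(-rT)*N(d2) = 0.9500 * 0.2500 * 0.9895549326 * 0.5634464196 = 0.132421

Answer: Rho = 0.132421


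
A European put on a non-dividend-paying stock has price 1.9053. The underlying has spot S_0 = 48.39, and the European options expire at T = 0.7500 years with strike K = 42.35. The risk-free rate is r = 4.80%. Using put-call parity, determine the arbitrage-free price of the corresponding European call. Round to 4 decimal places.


Answer: Call price = 9.4428

Derivation:
Put-call parity: C - P = S_0 * exp(-qT) - K * exp(-rT).
S_0 * exp(-qT) = 48.3900 * 1.00000000 = 48.39000000
K * exp(-rT) = 42.3500 * 0.96464029 = 40.85251643
C = P + S*exp(-qT) - K*exp(-rT)
C = 1.9053 + 48.39000000 - 40.85251643 = 9.4428


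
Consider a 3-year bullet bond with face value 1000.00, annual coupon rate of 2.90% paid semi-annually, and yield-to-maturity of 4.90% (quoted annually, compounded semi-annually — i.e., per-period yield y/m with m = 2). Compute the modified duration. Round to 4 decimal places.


Answer: Modified duration = 2.8220

Derivation:
Coupon per period c = face * coupon_rate / m = 14.500000
Periods per year m = 2; per-period yield y/m = 0.024500
Number of cashflows N = 6
Cashflows (t years, CF_t, discount factor 1/(1+y/m)^(m*t), PV):
  t = 0.5000: CF_t = 14.500000, DF = 0.976086, PV = 14.153245
  t = 1.0000: CF_t = 14.500000, DF = 0.952744, PV = 13.814783
  t = 1.5000: CF_t = 14.500000, DF = 0.929960, PV = 13.484415
  t = 2.0000: CF_t = 14.500000, DF = 0.907721, PV = 13.161947
  t = 2.5000: CF_t = 14.500000, DF = 0.886013, PV = 12.847191
  t = 3.0000: CF_t = 1014.500000, DF = 0.864825, PV = 877.364938
Price P = sum_t PV_t = 944.826521
First compute Macaulay numerator sum_t t * PV_t:
  t * PV_t at t = 0.5000: 7.076623
  t * PV_t at t = 1.0000: 13.814783
  t * PV_t at t = 1.5000: 20.226623
  t * PV_t at t = 2.0000: 26.323895
  t * PV_t at t = 2.5000: 32.117978
  t * PV_t at t = 3.0000: 2632.094815
Macaulay duration D = 2731.654717 / 944.826521 = 2.891171
Modified duration = D / (1 + y/m) = 2.891171 / (1 + 0.024500) = 2.822031


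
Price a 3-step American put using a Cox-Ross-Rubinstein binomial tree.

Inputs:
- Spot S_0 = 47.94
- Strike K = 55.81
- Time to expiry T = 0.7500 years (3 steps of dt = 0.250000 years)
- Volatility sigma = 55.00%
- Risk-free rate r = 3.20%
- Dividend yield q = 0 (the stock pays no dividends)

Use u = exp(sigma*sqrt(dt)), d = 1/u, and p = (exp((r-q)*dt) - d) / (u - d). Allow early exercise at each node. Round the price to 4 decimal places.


Answer: Price = V(0,0) = 13.6832

Derivation:
dt = T/N = 0.250000
u = exp(sigma*sqrt(dt)) = 1.316531; d = 1/u = 0.759572
p = (exp((r-q)*dt) - d) / (u - d) = 0.446101
Discount per step: exp(-r*dt) = 0.992032
Stock lattice S(k, i) with i counting down-moves:
  k=0: S(0,0) = 47.9400
  k=1: S(1,0) = 63.1145; S(1,1) = 36.4139
  k=2: S(2,0) = 83.0921; S(2,1) = 47.9400; S(2,2) = 27.6590
  k=3: S(3,0) = 109.3934; S(3,1) = 63.1145; S(3,2) = 36.4139; S(3,3) = 21.0090
Terminal payoffs V(N, i) = max(K - S_T, 0):
  V(3,0) = 0.000000; V(3,1) = 0.000000; V(3,2) = 19.396112; V(3,3) = 34.801014
Backward induction: V(k, i) = exp(-r*dt) * [p * V(k+1, i) + (1-p) * V(k+1, i+1)]; then take max(V_cont, immediate exercise) for American.
  V(2,0) = exp(-r*dt) * [p*0.000000 + (1-p)*0.000000] = 0.000000; exercise = 0.000000; V(2,0) = max -> 0.000000
  V(2,1) = exp(-r*dt) * [p*0.000000 + (1-p)*19.396112] = 10.657875; exercise = 7.870000; V(2,1) = max -> 10.657875
  V(2,2) = exp(-r*dt) * [p*19.396112 + (1-p)*34.801014] = 27.706327; exercise = 28.151026; V(2,2) = max -> 28.151026
  V(1,0) = exp(-r*dt) * [p*0.000000 + (1-p)*10.657875] = 5.856344; exercise = 0.000000; V(1,0) = max -> 5.856344
  V(1,1) = exp(-r*dt) * [p*10.657875 + (1-p)*28.151026] = 20.185179; exercise = 19.396112; V(1,1) = max -> 20.185179
  V(0,0) = exp(-r*dt) * [p*5.856344 + (1-p)*20.185179] = 13.683162; exercise = 7.870000; V(0,0) = max -> 13.683162


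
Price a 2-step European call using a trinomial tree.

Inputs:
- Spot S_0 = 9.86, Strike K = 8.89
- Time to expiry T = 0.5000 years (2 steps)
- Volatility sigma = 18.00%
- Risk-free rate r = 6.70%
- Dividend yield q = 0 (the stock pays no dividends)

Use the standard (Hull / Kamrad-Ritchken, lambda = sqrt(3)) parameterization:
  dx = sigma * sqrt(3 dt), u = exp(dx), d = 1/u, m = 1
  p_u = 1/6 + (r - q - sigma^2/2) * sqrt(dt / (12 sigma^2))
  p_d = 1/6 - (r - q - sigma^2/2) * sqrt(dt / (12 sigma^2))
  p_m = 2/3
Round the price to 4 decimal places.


Answer: Price = V(0,0) = 1.3605

Derivation:
dt = T/N = 0.250000; dx = sigma*sqrt(3*dt) = 0.155885
u = exp(dx) = 1.168691; d = 1/u = 0.855658
p_u = 0.207402, p_m = 0.666667, p_d = 0.125931
Discount per step: exp(-r*dt) = 0.983390
Stock lattice S(k, j) with j the centered position index:
  k=0: S(0,+0) = 9.8600
  k=1: S(1,-1) = 8.4368; S(1,+0) = 9.8600; S(1,+1) = 11.5233
  k=2: S(2,-2) = 7.2190; S(2,-1) = 8.4368; S(2,+0) = 9.8600; S(2,+1) = 11.5233; S(2,+2) = 13.4672
Terminal payoffs V(N, j) = max(S_T - K, 0):
  V(2,-2) = 0.000000; V(2,-1) = 0.000000; V(2,+0) = 0.970000; V(2,+1) = 2.633296; V(2,+2) = 4.577176
Backward induction: V(k, j) = exp(-r*dt) * [p_u * V(k+1, j+1) + p_m * V(k+1, j) + p_d * V(k+1, j-1)]
  V(1,-1) = exp(-r*dt) * [p_u*0.970000 + p_m*0.000000 + p_d*0.000000] = 0.197838
  V(1,+0) = exp(-r*dt) * [p_u*2.633296 + p_m*0.970000 + p_d*0.000000] = 1.173004
  V(1,+1) = exp(-r*dt) * [p_u*4.577176 + p_m*2.633296 + p_d*0.970000] = 2.780042
  V(0,+0) = exp(-r*dt) * [p_u*2.780042 + p_m*1.173004 + p_d*0.197838] = 1.360522


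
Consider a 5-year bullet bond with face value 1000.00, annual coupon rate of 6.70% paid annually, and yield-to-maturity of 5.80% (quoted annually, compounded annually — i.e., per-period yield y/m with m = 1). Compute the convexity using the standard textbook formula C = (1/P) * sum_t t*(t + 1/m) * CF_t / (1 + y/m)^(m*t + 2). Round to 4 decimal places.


Answer: Convexity = 22.7023

Derivation:
Coupon per period c = face * coupon_rate / m = 67.000000
Periods per year m = 1; per-period yield y/m = 0.058000
Number of cashflows N = 5
Cashflows (t years, CF_t, discount factor 1/(1+y/m)^(m*t), PV):
  t = 1.0000: CF_t = 67.000000, DF = 0.945180, PV = 63.327032
  t = 2.0000: CF_t = 67.000000, DF = 0.893364, PV = 59.855418
  t = 3.0000: CF_t = 67.000000, DF = 0.844390, PV = 56.574119
  t = 4.0000: CF_t = 67.000000, DF = 0.798100, PV = 53.472702
  t = 5.0000: CF_t = 1067.000000, DF = 0.754348, PV = 804.889165
Price P = sum_t PV_t = 1038.118436
Convexity numerator sum_t t*(t + 1/m) * CF_t / (1+y/m)^(m*t + 2):
  t = 1.0000: term = 113.148238
  t = 2.0000: term = 320.836214
  t = 3.0000: term = 606.495678
  t = 4.0000: term = 955.412221
  t = 5.0000: term = 21571.780883
Convexity = (1/P) * sum = 23567.673233 / 1038.118436 = 22.702297


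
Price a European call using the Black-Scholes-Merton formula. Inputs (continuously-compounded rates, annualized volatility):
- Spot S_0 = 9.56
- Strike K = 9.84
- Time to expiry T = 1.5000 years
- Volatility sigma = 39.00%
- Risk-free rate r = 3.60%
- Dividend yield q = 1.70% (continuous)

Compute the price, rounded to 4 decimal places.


Answer: Price = 1.7577

Derivation:
d1 = (ln(S/K) + (r - q + 0.5*sigma^2) * T) / (sigma * sqrt(T)) = 0.23805485
d2 = d1 - sigma * sqrt(T) = -0.23959565
exp(-rT) = 0.94743211; exp(-qT) = 0.97482238
C = S_0 * exp(-qT) * N(d1) - K * exp(-rT) * N(d2)
N(d1) = 0.59408072; N(d2) = 0.40532187
C = 9.5600 * 0.97482238 * 0.59408072 - 9.8400 * 0.94743211 * 0.40532187 = 1.7577


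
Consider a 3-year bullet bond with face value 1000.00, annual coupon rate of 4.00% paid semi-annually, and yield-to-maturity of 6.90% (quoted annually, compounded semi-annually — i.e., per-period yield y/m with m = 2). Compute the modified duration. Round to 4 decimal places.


Coupon per period c = face * coupon_rate / m = 20.000000
Periods per year m = 2; per-period yield y/m = 0.034500
Number of cashflows N = 6
Cashflows (t years, CF_t, discount factor 1/(1+y/m)^(m*t), PV):
  t = 0.5000: CF_t = 20.000000, DF = 0.966651, PV = 19.333011
  t = 1.0000: CF_t = 20.000000, DF = 0.934413, PV = 18.688266
  t = 1.5000: CF_t = 20.000000, DF = 0.903251, PV = 18.065023
  t = 2.0000: CF_t = 20.000000, DF = 0.873128, PV = 17.462564
  t = 2.5000: CF_t = 20.000000, DF = 0.844010, PV = 16.880197
  t = 3.0000: CF_t = 1020.000000, DF = 0.815863, PV = 832.179861
Price P = sum_t PV_t = 922.608923
First compute Macaulay numerator sum_t t * PV_t:
  t * PV_t at t = 0.5000: 9.666506
  t * PV_t at t = 1.0000: 18.688266
  t * PV_t at t = 1.5000: 27.097534
  t * PV_t at t = 2.0000: 34.925128
  t * PV_t at t = 2.5000: 42.200493
  t * PV_t at t = 3.0000: 2496.539584
Macaulay duration D = 2629.117512 / 922.608923 = 2.849655
Modified duration = D / (1 + y/m) = 2.849655 / (1 + 0.034500) = 2.754621

Answer: Modified duration = 2.7546


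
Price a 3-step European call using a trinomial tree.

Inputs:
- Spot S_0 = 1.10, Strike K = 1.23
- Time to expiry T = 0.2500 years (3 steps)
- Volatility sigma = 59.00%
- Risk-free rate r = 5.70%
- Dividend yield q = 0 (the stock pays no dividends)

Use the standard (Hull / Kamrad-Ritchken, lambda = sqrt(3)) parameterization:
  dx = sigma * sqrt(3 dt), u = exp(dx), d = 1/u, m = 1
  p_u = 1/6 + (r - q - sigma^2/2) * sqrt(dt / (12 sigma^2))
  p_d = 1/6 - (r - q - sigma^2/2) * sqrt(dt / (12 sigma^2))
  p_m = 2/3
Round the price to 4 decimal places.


dt = T/N = 0.083333; dx = sigma*sqrt(3*dt) = 0.295000
u = exp(dx) = 1.343126; d = 1/u = 0.744532
p_u = 0.150134, p_m = 0.666667, p_d = 0.183199
Discount per step: exp(-r*dt) = 0.995261
Stock lattice S(k, j) with j the centered position index:
  k=0: S(0,+0) = 1.1000
  k=1: S(1,-1) = 0.8190; S(1,+0) = 1.1000; S(1,+1) = 1.4774
  k=2: S(2,-2) = 0.6098; S(2,-1) = 0.8190; S(2,+0) = 1.1000; S(2,+1) = 1.4774; S(2,+2) = 1.9844
  k=3: S(3,-3) = 0.4540; S(3,-2) = 0.6098; S(3,-1) = 0.8190; S(3,+0) = 1.1000; S(3,+1) = 1.4774; S(3,+2) = 1.9844; S(3,+3) = 2.6653
Terminal payoffs V(N, j) = max(S_T - K, 0):
  V(3,-3) = 0.000000; V(3,-2) = 0.000000; V(3,-1) = 0.000000; V(3,+0) = 0.000000; V(3,+1) = 0.247439; V(3,+2) = 0.754387; V(3,+3) = 1.435283
Backward induction: V(k, j) = exp(-r*dt) * [p_u * V(k+1, j+1) + p_m * V(k+1, j) + p_d * V(k+1, j-1)]
  V(2,-2) = exp(-r*dt) * [p_u*0.000000 + p_m*0.000000 + p_d*0.000000] = 0.000000
  V(2,-1) = exp(-r*dt) * [p_u*0.000000 + p_m*0.000000 + p_d*0.000000] = 0.000000
  V(2,+0) = exp(-r*dt) * [p_u*0.247439 + p_m*0.000000 + p_d*0.000000] = 0.036973
  V(2,+1) = exp(-r*dt) * [p_u*0.754387 + p_m*0.247439 + p_d*0.000000] = 0.276900
  V(2,+2) = exp(-r*dt) * [p_u*1.435283 + p_m*0.754387 + p_d*0.247439] = 0.760121
  V(1,-1) = exp(-r*dt) * [p_u*0.036973 + p_m*0.000000 + p_d*0.000000] = 0.005525
  V(1,+0) = exp(-r*dt) * [p_u*0.276900 + p_m*0.036973 + p_d*0.000000] = 0.065907
  V(1,+1) = exp(-r*dt) * [p_u*0.760121 + p_m*0.276900 + p_d*0.036973] = 0.304046
  V(0,+0) = exp(-r*dt) * [p_u*0.304046 + p_m*0.065907 + p_d*0.005525] = 0.090169

Answer: Price = V(0,0) = 0.0902


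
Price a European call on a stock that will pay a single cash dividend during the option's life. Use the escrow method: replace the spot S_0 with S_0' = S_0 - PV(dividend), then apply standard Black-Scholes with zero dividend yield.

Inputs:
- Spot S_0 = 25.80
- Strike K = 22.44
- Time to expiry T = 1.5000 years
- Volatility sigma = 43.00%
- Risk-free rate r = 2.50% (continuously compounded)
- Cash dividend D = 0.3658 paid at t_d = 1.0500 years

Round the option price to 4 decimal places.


PV(D) = D * exp(-r * t_d) = 0.3658 * 0.97409154 = 0.35632268
S_0' = S_0 - PV(D) = 25.8000 - 0.35632268 = 25.44367732
d1 = (ln(S_0'/K) + (r + sigma^2/2)*T) / (sigma*sqrt(T)) = 0.57306135
d2 = d1 - sigma*sqrt(T) = 0.04642105
exp(-rT) = 0.96319442
N(d1) = 0.71669842; N(d2) = 0.51851267
C = S_0' * N(d1) - K * exp(-rT) * N(d2) = 25.44367732 * 0.71669842 - 22.4400 * 0.96319442 * 0.51851267 = 7.0283

Answer: Price = 7.0283


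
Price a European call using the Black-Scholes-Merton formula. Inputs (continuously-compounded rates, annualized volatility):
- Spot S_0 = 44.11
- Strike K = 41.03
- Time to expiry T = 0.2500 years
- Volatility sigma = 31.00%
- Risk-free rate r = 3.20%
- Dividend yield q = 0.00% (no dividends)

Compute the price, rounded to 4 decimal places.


d1 = (ln(S/K) + (r - q + 0.5*sigma^2) * T) / (sigma * sqrt(T)) = 0.59610005
d2 = d1 - sigma * sqrt(T) = 0.44110005
exp(-rT) = 0.99203191; exp(-qT) = 1.00000000
C = S_0 * exp(-qT) * N(d1) - K * exp(-rT) * N(d2)
N(d1) = 0.72444580; N(d2) = 0.67042972
C = 44.1100 * 1.00000000 * 0.72444580 - 41.0300 * 0.99203191 * 0.67042972 = 4.6668

Answer: Price = 4.6668


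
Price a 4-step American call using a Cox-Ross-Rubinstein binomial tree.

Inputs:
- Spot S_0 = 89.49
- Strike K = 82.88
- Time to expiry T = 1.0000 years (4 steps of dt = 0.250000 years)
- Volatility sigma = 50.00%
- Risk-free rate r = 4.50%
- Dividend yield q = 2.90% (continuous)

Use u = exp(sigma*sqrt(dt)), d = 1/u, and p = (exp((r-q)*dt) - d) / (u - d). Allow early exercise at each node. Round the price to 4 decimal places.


dt = T/N = 0.250000
u = exp(sigma*sqrt(dt)) = 1.284025; d = 1/u = 0.778801
p = (exp((r-q)*dt) - d) / (u - d) = 0.445757
Discount per step: exp(-r*dt) = 0.988813
Stock lattice S(k, i) with i counting down-moves:
  k=0: S(0,0) = 89.4900
  k=1: S(1,0) = 114.9074; S(1,1) = 69.6949
  k=2: S(2,0) = 147.5441; S(2,1) = 89.4900; S(2,2) = 54.2784
  k=3: S(3,0) = 189.4503; S(3,1) = 114.9074; S(3,2) = 69.6949; S(3,3) = 42.2721
  k=4: S(4,0) = 243.2590; S(4,1) = 147.5441; S(4,2) = 89.4900; S(4,3) = 54.2784; S(4,4) = 32.9215
Terminal payoffs V(N, i) = max(S_T - K, 0):
  V(4,0) = 160.379041; V(4,1) = 64.664067; V(4,2) = 6.610000; V(4,3) = 0.000000; V(4,4) = 0.000000
Backward induction: V(k, i) = exp(-r*dt) * [p * V(k+1, i) + (1-p) * V(k+1, i+1)]; then take max(V_cont, immediate exercise) for American.
  V(3,0) = exp(-r*dt) * [p*160.379041 + (1-p)*64.664067] = 106.128958; exercise = 106.570331; V(3,0) = max -> 106.570331
  V(3,1) = exp(-r*dt) * [p*64.664067 + (1-p)*6.610000] = 32.124543; exercise = 32.027435; V(3,1) = max -> 32.124543
  V(3,2) = exp(-r*dt) * [p*6.610000 + (1-p)*0.000000] = 2.913489; exercise = 0.000000; V(3,2) = max -> 2.913489
  V(3,3) = exp(-r*dt) * [p*0.000000 + (1-p)*0.000000] = 0.000000; exercise = 0.000000; V(3,3) = max -> 0.000000
  V(2,0) = exp(-r*dt) * [p*106.570331 + (1-p)*32.124543] = 64.578635; exercise = 64.664067; V(2,0) = max -> 64.664067
  V(2,1) = exp(-r*dt) * [p*32.124543 + (1-p)*2.913489] = 15.756252; exercise = 6.610000; V(2,1) = max -> 15.756252
  V(2,2) = exp(-r*dt) * [p*2.913489 + (1-p)*0.000000] = 1.284179; exercise = 0.000000; V(2,2) = max -> 1.284179
  V(1,0) = exp(-r*dt) * [p*64.664067 + (1-p)*15.756252] = 37.137083; exercise = 32.027435; V(1,0) = max -> 37.137083
  V(1,1) = exp(-r*dt) * [p*15.756252 + (1-p)*1.284179] = 7.648668; exercise = 0.000000; V(1,1) = max -> 7.648668
  V(0,0) = exp(-r*dt) * [p*37.137083 + (1-p)*7.648668] = 20.560710; exercise = 6.610000; V(0,0) = max -> 20.560710

Answer: Price = V(0,0) = 20.5607


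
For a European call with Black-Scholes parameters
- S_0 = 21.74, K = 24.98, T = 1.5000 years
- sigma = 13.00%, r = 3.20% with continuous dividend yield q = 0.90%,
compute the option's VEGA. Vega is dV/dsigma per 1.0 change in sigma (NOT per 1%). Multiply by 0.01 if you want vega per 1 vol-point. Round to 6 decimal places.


d1 = -0.5762369538; d2 = -0.7354537871
phi(d1) = 0.3379142727; exp(-qT) = 0.9865907163; exp(-rT) = 0.9531337871
Vega = S * exp(-qT) * phi(d1) * sqrt(T) = 21.7400 * 0.9865907163 * 0.3379142727 * 1.2247448714 = 8.876643

Answer: Vega = 8.876643


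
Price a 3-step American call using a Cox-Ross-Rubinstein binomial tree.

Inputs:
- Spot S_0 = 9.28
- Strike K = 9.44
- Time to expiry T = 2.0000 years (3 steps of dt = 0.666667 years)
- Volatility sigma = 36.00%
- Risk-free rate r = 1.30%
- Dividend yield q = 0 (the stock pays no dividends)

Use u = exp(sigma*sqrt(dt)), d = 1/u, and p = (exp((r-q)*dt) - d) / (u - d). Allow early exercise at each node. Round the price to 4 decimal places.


dt = T/N = 0.666667
u = exp(sigma*sqrt(dt)) = 1.341702; d = 1/u = 0.745322
p = (exp((r-q)*dt) - d) / (u - d) = 0.441635
Discount per step: exp(-r*dt) = 0.991371
Stock lattice S(k, i) with i counting down-moves:
  k=0: S(0,0) = 9.2800
  k=1: S(1,0) = 12.4510; S(1,1) = 6.9166
  k=2: S(2,0) = 16.7055; S(2,1) = 9.2800; S(2,2) = 5.1551
  k=3: S(3,0) = 22.4138; S(3,1) = 12.4510; S(3,2) = 6.9166; S(3,3) = 3.8422
Terminal payoffs V(N, i) = max(S_T - K, 0):
  V(3,0) = 12.973823; V(3,1) = 3.010992; V(3,2) = 0.000000; V(3,3) = 0.000000
Backward induction: V(k, i) = exp(-r*dt) * [p * V(k+1, i) + (1-p) * V(k+1, i+1)]; then take max(V_cont, immediate exercise) for American.
  V(2,0) = exp(-r*dt) * [p*12.973823 + (1-p)*3.010992] = 7.346978; exercise = 7.265518; V(2,0) = max -> 7.346978
  V(2,1) = exp(-r*dt) * [p*3.010992 + (1-p)*0.000000] = 1.318285; exercise = 0.000000; V(2,1) = max -> 1.318285
  V(2,2) = exp(-r*dt) * [p*0.000000 + (1-p)*0.000000] = 0.000000; exercise = 0.000000; V(2,2) = max -> 0.000000
  V(1,0) = exp(-r*dt) * [p*7.346978 + (1-p)*1.318285] = 3.946417; exercise = 3.010992; V(1,0) = max -> 3.946417
  V(1,1) = exp(-r*dt) * [p*1.318285 + (1-p)*0.000000] = 0.577177; exercise = 0.000000; V(1,1) = max -> 0.577177
  V(0,0) = exp(-r*dt) * [p*3.946417 + (1-p)*0.577177] = 2.047331; exercise = 0.000000; V(0,0) = max -> 2.047331

Answer: Price = V(0,0) = 2.0473


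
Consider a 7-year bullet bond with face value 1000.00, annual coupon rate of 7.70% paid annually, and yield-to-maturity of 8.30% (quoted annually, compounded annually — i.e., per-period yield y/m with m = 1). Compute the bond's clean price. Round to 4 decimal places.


Coupon per period c = face * coupon_rate / m = 77.000000
Periods per year m = 1; per-period yield y/m = 0.083000
Number of cashflows N = 7
Cashflows (t years, CF_t, discount factor 1/(1+y/m)^(m*t), PV):
  t = 1.0000: CF_t = 77.000000, DF = 0.923361, PV = 71.098800
  t = 2.0000: CF_t = 77.000000, DF = 0.852596, PV = 65.649861
  t = 3.0000: CF_t = 77.000000, DF = 0.787254, PV = 60.618524
  t = 4.0000: CF_t = 77.000000, DF = 0.726919, PV = 55.972783
  t = 5.0000: CF_t = 77.000000, DF = 0.671209, PV = 51.683087
  t = 6.0000: CF_t = 77.000000, DF = 0.619768, PV = 47.722148
  t = 7.0000: CF_t = 1077.000000, DF = 0.572270, PV = 616.334540
Price P = sum_t PV_t = 969.079742

Answer: Price = 969.0797


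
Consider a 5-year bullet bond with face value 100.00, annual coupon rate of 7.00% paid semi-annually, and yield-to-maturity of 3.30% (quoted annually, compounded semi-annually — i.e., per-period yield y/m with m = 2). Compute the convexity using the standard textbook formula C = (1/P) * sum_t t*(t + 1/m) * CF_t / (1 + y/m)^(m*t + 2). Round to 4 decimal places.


Coupon per period c = face * coupon_rate / m = 3.500000
Periods per year m = 2; per-period yield y/m = 0.016500
Number of cashflows N = 10
Cashflows (t years, CF_t, discount factor 1/(1+y/m)^(m*t), PV):
  t = 0.5000: CF_t = 3.500000, DF = 0.983768, PV = 3.443187
  t = 1.0000: CF_t = 3.500000, DF = 0.967799, PV = 3.387297
  t = 1.5000: CF_t = 3.500000, DF = 0.952090, PV = 3.332314
  t = 2.0000: CF_t = 3.500000, DF = 0.936635, PV = 3.278223
  t = 2.5000: CF_t = 3.500000, DF = 0.921432, PV = 3.225010
  t = 3.0000: CF_t = 3.500000, DF = 0.906475, PV = 3.172662
  t = 3.5000: CF_t = 3.500000, DF = 0.891761, PV = 3.121162
  t = 4.0000: CF_t = 3.500000, DF = 0.877285, PV = 3.070499
  t = 4.5000: CF_t = 3.500000, DF = 0.863045, PV = 3.020658
  t = 5.0000: CF_t = 103.500000, DF = 0.849036, PV = 87.875239
Price P = sum_t PV_t = 116.926252
Convexity numerator sum_t t*(t + 1/m) * CF_t / (1+y/m)^(m*t + 2):
  t = 0.5000: term = 1.666157
  t = 1.0000: term = 4.917335
  t = 1.5000: term = 9.675031
  t = 2.0000: term = 15.863308
  t = 2.5000: term = 23.408718
  t = 3.0000: term = 32.240241
  t = 3.5000: term = 42.289216
  t = 4.0000: term = 53.489276
  t = 4.5000: term = 65.776286
  t = 5.0000: term = 2338.753487
Convexity = (1/P) * sum = 2588.079054 / 116.926252 = 22.134286

Answer: Convexity = 22.1343


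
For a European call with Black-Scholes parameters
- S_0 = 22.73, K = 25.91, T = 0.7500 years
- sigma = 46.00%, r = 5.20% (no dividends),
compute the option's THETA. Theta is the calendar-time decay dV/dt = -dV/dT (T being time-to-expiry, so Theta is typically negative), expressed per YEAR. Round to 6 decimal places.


d1 = -0.0316120778; d2 = -0.4299837635
phi(d1) = 0.3987429940; exp(-qT) = 1.0000000000; exp(-rT) = 0.9617507091
Theta = -S*exp(-qT)*phi(d1)*sigma/(2*sqrt(T)) - r*K*exp(-rT)*N(d2) + q*S*exp(-qT)*N(d1)
N(d1) = 0.4873907058; N(d2) = 0.3336037260; sqrt(T) = 0.8660254038
Term 1 = -22.7300 * 1.0000000000 * 0.3987429940 * 0.4600 / (2 * 0.8660254038) = -2.4070754613
Term 2 = -0.0520 * 25.9100 * 0.9617507091 * 0.3336037260 = -0.4322790262
Term 3 = 0 (no dividend yield, q = 0)
Theta = -2.4070754613 + (-0.4322790262) + (0.0000000000) = -2.839354

Answer: Theta = -2.839354


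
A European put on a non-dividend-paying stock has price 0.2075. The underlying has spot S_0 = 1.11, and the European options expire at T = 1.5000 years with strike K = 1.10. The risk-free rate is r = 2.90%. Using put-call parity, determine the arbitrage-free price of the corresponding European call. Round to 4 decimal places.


Answer: Call price = 0.2643

Derivation:
Put-call parity: C - P = S_0 * exp(-qT) - K * exp(-rT).
S_0 * exp(-qT) = 1.1100 * 1.00000000 = 1.11000000
K * exp(-rT) = 1.1000 * 0.95743255 = 1.05317581
C = P + S*exp(-qT) - K*exp(-rT)
C = 0.2075 + 1.11000000 - 1.05317581 = 0.2643


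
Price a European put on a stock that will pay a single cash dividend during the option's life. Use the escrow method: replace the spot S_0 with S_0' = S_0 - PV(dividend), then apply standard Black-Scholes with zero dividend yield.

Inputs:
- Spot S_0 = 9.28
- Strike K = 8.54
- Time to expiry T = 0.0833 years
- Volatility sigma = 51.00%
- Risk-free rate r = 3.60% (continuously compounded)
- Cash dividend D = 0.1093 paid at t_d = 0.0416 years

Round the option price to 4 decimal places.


Answer: Price = 0.2551

Derivation:
PV(D) = D * exp(-r * t_d) = 0.1093 * 0.99850352 = 0.10913643
S_0' = S_0 - PV(D) = 9.2800 - 0.10913643 = 9.17086357
d1 = (ln(S_0'/K) + (r + sigma^2/2)*T) / (sigma*sqrt(T)) = 0.57816153
d2 = d1 - sigma*sqrt(T) = 0.43096666
exp(-rT) = 0.99700569
N(-d1) = 0.28157753; N(-d2) = 0.33324631
P = K * exp(-rT) * N(-d2) - S_0' * N(-d1) = 8.5400 * 0.99700569 * 0.33324631 - 9.17086357 * 0.28157753 = 0.2551


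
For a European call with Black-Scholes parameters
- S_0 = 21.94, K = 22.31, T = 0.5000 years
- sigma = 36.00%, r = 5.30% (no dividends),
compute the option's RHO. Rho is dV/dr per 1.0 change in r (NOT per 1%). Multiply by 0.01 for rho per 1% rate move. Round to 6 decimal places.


Answer: Rho = 5.046981

Derivation:
d1 = 0.1656847292; d2 = -0.0888737120
phi(d1) = 0.3935039205; exp(-qT) = 1.0000000000; exp(-rT) = 0.9738480438
N(d2) = 0.4645911378
Rho = K*T*exp(-rT)*N(d2) = 22.3100 * 0.5000 * 0.9738480438 * 0.4645911378 = 5.046981


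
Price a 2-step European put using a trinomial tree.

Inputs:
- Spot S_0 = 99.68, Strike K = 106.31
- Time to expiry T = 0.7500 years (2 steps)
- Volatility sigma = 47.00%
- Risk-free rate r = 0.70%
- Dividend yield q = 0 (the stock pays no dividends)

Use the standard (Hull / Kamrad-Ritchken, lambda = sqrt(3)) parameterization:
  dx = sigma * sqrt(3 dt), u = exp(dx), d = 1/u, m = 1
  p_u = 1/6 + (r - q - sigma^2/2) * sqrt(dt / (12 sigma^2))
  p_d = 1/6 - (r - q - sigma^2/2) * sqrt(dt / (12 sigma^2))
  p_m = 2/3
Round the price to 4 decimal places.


dt = T/N = 0.375000; dx = sigma*sqrt(3*dt) = 0.498510
u = exp(dx) = 1.646267; d = 1/u = 0.607435
p_u = 0.127757, p_m = 0.666667, p_d = 0.205576
Discount per step: exp(-r*dt) = 0.997378
Stock lattice S(k, j) with j the centered position index:
  k=0: S(0,+0) = 99.6800
  k=1: S(1,-1) = 60.5491; S(1,+0) = 99.6800; S(1,+1) = 164.0999
  k=2: S(2,-2) = 36.7796; S(2,-1) = 60.5491; S(2,+0) = 99.6800; S(2,+1) = 164.0999; S(2,+2) = 270.1522
Terminal payoffs V(N, j) = max(K - S_T, 0):
  V(2,-2) = 69.530358; V(2,-1) = 45.760890; V(2,+0) = 6.630000; V(2,+1) = 0.000000; V(2,+2) = 0.000000
Backward induction: V(k, j) = exp(-r*dt) * [p_u * V(k+1, j+1) + p_m * V(k+1, j) + p_d * V(k+1, j-1)]
  V(1,-1) = exp(-r*dt) * [p_u*6.630000 + p_m*45.760890 + p_d*69.530358] = 45.528416
  V(1,+0) = exp(-r*dt) * [p_u*0.000000 + p_m*6.630000 + p_d*45.760890] = 13.791107
  V(1,+1) = exp(-r*dt) * [p_u*0.000000 + p_m*0.000000 + p_d*6.630000] = 1.359398
  V(0,+0) = exp(-r*dt) * [p_u*1.359398 + p_m*13.791107 + p_d*45.528416] = 18.678215

Answer: Price = V(0,0) = 18.6782


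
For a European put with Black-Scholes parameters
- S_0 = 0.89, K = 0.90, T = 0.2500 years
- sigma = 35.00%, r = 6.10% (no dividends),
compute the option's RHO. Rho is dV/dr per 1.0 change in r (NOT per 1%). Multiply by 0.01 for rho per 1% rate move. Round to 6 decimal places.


d1 = 0.1107954252; d2 = -0.0642045748
phi(d1) = 0.3965011465; exp(-qT) = 1.0000000000; exp(-rT) = 0.9848656924
N(-d2) = 0.5255963326
Rho = -K*T*exp(-rT)*N(-d2) = -0.9000 * 0.2500 * 0.9848656924 * 0.5255963326 = -0.116469

Answer: Rho = -0.116469


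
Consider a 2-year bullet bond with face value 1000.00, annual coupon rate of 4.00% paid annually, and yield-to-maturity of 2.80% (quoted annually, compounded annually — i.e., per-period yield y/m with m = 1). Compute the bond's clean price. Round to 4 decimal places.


Coupon per period c = face * coupon_rate / m = 40.000000
Periods per year m = 1; per-period yield y/m = 0.028000
Number of cashflows N = 2
Cashflows (t years, CF_t, discount factor 1/(1+y/m)^(m*t), PV):
  t = 1.0000: CF_t = 40.000000, DF = 0.972763, PV = 38.910506
  t = 2.0000: CF_t = 1040.000000, DF = 0.946267, PV = 984.117852
Price P = sum_t PV_t = 1023.028358

Answer: Price = 1023.0284


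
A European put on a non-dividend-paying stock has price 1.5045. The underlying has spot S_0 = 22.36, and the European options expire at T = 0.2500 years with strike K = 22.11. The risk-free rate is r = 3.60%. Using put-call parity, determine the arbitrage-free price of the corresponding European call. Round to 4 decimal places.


Answer: Call price = 1.9526

Derivation:
Put-call parity: C - P = S_0 * exp(-qT) - K * exp(-rT).
S_0 * exp(-qT) = 22.3600 * 1.00000000 = 22.36000000
K * exp(-rT) = 22.1100 * 0.99104038 = 21.91190277
C = P + S*exp(-qT) - K*exp(-rT)
C = 1.5045 + 22.36000000 - 21.91190277 = 1.9526


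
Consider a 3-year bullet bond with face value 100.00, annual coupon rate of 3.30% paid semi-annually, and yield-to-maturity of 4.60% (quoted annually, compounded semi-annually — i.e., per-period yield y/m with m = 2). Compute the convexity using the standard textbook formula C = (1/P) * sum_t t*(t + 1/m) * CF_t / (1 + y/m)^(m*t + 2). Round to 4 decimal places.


Coupon per period c = face * coupon_rate / m = 1.650000
Periods per year m = 2; per-period yield y/m = 0.023000
Number of cashflows N = 6
Cashflows (t years, CF_t, discount factor 1/(1+y/m)^(m*t), PV):
  t = 0.5000: CF_t = 1.650000, DF = 0.977517, PV = 1.612903
  t = 1.0000: CF_t = 1.650000, DF = 0.955540, PV = 1.576640
  t = 1.5000: CF_t = 1.650000, DF = 0.934056, PV = 1.541193
  t = 2.0000: CF_t = 1.650000, DF = 0.913056, PV = 1.506543
  t = 2.5000: CF_t = 1.650000, DF = 0.892528, PV = 1.472671
  t = 3.0000: CF_t = 101.650000, DF = 0.872461, PV = 88.685696
Price P = sum_t PV_t = 96.395647
Convexity numerator sum_t t*(t + 1/m) * CF_t / (1+y/m)^(m*t + 2):
  t = 0.5000: term = 0.770597
  t = 1.0000: term = 2.259814
  t = 1.5000: term = 4.418013
  t = 2.0000: term = 7.197806
  t = 2.5000: term = 10.553968
  t = 3.0000: term = 889.798383
Convexity = (1/P) * sum = 914.998581 / 96.395647 = 9.492115

Answer: Convexity = 9.4921


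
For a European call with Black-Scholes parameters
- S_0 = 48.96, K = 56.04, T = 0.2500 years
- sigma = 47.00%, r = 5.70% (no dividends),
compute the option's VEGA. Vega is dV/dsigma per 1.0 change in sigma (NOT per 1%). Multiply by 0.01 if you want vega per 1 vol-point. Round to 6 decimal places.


d1 = -0.3965939713; d2 = -0.6315939713
phi(d1) = 0.3687700786; exp(-qT) = 1.0000000000; exp(-rT) = 0.9858510507
Vega = S * exp(-qT) * phi(d1) * sqrt(T) = 48.9600 * 1.0000000000 * 0.3687700786 * 0.5000000000 = 9.027492

Answer: Vega = 9.027492


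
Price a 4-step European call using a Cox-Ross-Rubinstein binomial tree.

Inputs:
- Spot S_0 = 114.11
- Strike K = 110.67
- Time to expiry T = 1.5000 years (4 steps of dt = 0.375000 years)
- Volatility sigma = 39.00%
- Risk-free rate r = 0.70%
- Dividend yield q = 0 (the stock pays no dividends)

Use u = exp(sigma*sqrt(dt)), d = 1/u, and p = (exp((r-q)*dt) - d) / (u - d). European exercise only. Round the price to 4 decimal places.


dt = T/N = 0.375000
u = exp(sigma*sqrt(dt)) = 1.269757; d = 1/u = 0.787552
p = (exp((r-q)*dt) - d) / (u - d) = 0.446027
Discount per step: exp(-r*dt) = 0.997378
Stock lattice S(k, i) with i counting down-moves:
  k=0: S(0,0) = 114.1100
  k=1: S(1,0) = 144.8919; S(1,1) = 89.8676
  k=2: S(2,0) = 183.9775; S(2,1) = 114.1100; S(2,2) = 70.7755
  k=3: S(3,0) = 233.6066; S(3,1) = 144.8919; S(3,2) = 89.8676; S(3,3) = 55.7394
  k=4: S(4,0) = 296.6236; S(4,1) = 183.9775; S(4,2) = 114.1100; S(4,3) = 70.7755; S(4,4) = 43.8977
Terminal payoffs V(N, i) = max(S_T - K, 0):
  V(4,0) = 185.953570; V(4,1) = 73.307487; V(4,2) = 3.440000; V(4,3) = 0.000000; V(4,4) = 0.000000
Backward induction: V(k, i) = exp(-r*dt) * [p * V(k+1, i) + (1-p) * V(k+1, i+1)].
  V(3,0) = exp(-r*dt) * [p*185.953570 + (1-p)*73.307487] = 123.226761
  V(3,1) = exp(-r*dt) * [p*73.307487 + (1-p)*3.440000] = 34.512057
  V(3,2) = exp(-r*dt) * [p*3.440000 + (1-p)*0.000000] = 1.530310
  V(3,3) = exp(-r*dt) * [p*0.000000 + (1-p)*0.000000] = 0.000000
  V(2,0) = exp(-r*dt) * [p*123.226761 + (1-p)*34.512057] = 73.886982
  V(2,1) = exp(-r*dt) * [p*34.512057 + (1-p)*1.530310] = 16.198475
  V(2,2) = exp(-r*dt) * [p*1.530310 + (1-p)*0.000000] = 0.680770
  V(1,0) = exp(-r*dt) * [p*73.886982 + (1-p)*16.198475] = 41.819174
  V(1,1) = exp(-r*dt) * [p*16.198475 + (1-p)*0.680770] = 7.582152
  V(0,0) = exp(-r*dt) * [p*41.819174 + (1-p)*7.582152] = 22.792871

Answer: Price = V(0,0) = 22.7929


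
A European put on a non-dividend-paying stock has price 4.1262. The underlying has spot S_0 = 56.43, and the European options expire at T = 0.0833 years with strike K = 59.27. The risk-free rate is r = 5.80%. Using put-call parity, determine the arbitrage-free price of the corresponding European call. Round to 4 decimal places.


Put-call parity: C - P = S_0 * exp(-qT) - K * exp(-rT).
S_0 * exp(-qT) = 56.4300 * 1.00000000 = 56.43000000
K * exp(-rT) = 59.2700 * 0.99518025 = 58.98433356
C = P + S*exp(-qT) - K*exp(-rT)
C = 4.1262 + 56.43000000 - 58.98433356 = 1.5719

Answer: Call price = 1.5719


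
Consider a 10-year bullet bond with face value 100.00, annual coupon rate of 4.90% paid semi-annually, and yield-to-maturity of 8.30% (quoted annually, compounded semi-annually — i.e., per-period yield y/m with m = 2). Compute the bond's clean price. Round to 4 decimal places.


Coupon per period c = face * coupon_rate / m = 2.450000
Periods per year m = 2; per-period yield y/m = 0.041500
Number of cashflows N = 20
Cashflows (t years, CF_t, discount factor 1/(1+y/m)^(m*t), PV):
  t = 0.5000: CF_t = 2.450000, DF = 0.960154, PV = 2.352376
  t = 1.0000: CF_t = 2.450000, DF = 0.921895, PV = 2.258643
  t = 1.5000: CF_t = 2.450000, DF = 0.885161, PV = 2.168644
  t = 2.0000: CF_t = 2.450000, DF = 0.849890, PV = 2.082231
  t = 2.5000: CF_t = 2.450000, DF = 0.816025, PV = 1.999262
  t = 3.0000: CF_t = 2.450000, DF = 0.783510, PV = 1.919599
  t = 3.5000: CF_t = 2.450000, DF = 0.752290, PV = 1.843110
  t = 4.0000: CF_t = 2.450000, DF = 0.722314, PV = 1.769668
  t = 4.5000: CF_t = 2.450000, DF = 0.693532, PV = 1.699154
  t = 5.0000: CF_t = 2.450000, DF = 0.665897, PV = 1.631448
  t = 5.5000: CF_t = 2.450000, DF = 0.639364, PV = 1.566441
  t = 6.0000: CF_t = 2.450000, DF = 0.613887, PV = 1.504024
  t = 6.5000: CF_t = 2.450000, DF = 0.589426, PV = 1.444094
  t = 7.0000: CF_t = 2.450000, DF = 0.565940, PV = 1.386552
  t = 7.5000: CF_t = 2.450000, DF = 0.543389, PV = 1.331303
  t = 8.0000: CF_t = 2.450000, DF = 0.521737, PV = 1.278256
  t = 8.5000: CF_t = 2.450000, DF = 0.500948, PV = 1.227322
  t = 9.0000: CF_t = 2.450000, DF = 0.480987, PV = 1.178417
  t = 9.5000: CF_t = 2.450000, DF = 0.461821, PV = 1.131462
  t = 10.0000: CF_t = 102.450000, DF = 0.443419, PV = 45.428299
Price P = sum_t PV_t = 77.200305

Answer: Price = 77.2003


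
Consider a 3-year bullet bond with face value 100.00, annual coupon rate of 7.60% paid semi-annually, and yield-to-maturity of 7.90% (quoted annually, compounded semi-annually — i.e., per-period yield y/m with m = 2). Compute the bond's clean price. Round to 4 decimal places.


Coupon per period c = face * coupon_rate / m = 3.800000
Periods per year m = 2; per-period yield y/m = 0.039500
Number of cashflows N = 6
Cashflows (t years, CF_t, discount factor 1/(1+y/m)^(m*t), PV):
  t = 0.5000: CF_t = 3.800000, DF = 0.962001, PV = 3.655604
  t = 1.0000: CF_t = 3.800000, DF = 0.925446, PV = 3.516694
  t = 1.5000: CF_t = 3.800000, DF = 0.890280, PV = 3.383063
  t = 2.0000: CF_t = 3.800000, DF = 0.856450, PV = 3.254510
  t = 2.5000: CF_t = 3.800000, DF = 0.823906, PV = 3.130842
  t = 3.0000: CF_t = 103.800000, DF = 0.792598, PV = 82.271685
Price P = sum_t PV_t = 99.212398

Answer: Price = 99.2124


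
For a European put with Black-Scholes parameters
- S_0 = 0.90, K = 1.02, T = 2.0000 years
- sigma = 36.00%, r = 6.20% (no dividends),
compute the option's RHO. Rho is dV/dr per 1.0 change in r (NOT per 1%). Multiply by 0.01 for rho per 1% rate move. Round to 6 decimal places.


Answer: Rho = -1.083690

Derivation:
d1 = 0.2522738127; d2 = -0.2568430698
phi(d1) = 0.3864473775; exp(-qT) = 1.0000000000; exp(-rT) = 0.8833798409
N(-d2) = 0.6013500399
Rho = -K*T*exp(-rT)*N(-d2) = -1.0200 * 2.0000 * 0.8833798409 * 0.6013500399 = -1.083690


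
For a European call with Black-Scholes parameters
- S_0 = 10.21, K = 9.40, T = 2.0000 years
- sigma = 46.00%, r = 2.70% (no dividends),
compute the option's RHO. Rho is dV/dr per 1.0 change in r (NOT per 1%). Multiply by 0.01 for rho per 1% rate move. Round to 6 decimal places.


d1 = 0.5353381588; d2 = -0.1152000799
phi(d1) = 0.3456833815; exp(-qT) = 1.0000000000; exp(-rT) = 0.9474321065
N(d2) = 0.4541432677
Rho = K*T*exp(-rT)*N(d2) = 9.4000 * 2.0000 * 0.9474321065 * 0.4541432677 = 8.089074

Answer: Rho = 8.089074


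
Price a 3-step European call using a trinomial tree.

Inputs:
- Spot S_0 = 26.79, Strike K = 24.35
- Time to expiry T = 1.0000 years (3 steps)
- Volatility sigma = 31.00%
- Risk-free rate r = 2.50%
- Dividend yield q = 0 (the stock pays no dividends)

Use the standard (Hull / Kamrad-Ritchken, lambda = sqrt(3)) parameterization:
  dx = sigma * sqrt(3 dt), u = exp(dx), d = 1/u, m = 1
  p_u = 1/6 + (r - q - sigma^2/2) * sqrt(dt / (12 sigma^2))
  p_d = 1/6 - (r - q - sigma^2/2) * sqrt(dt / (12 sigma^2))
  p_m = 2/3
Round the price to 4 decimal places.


dt = T/N = 0.333333; dx = sigma*sqrt(3*dt) = 0.310000
u = exp(dx) = 1.363425; d = 1/u = 0.733447
p_u = 0.154274, p_m = 0.666667, p_d = 0.179059
Discount per step: exp(-r*dt) = 0.991701
Stock lattice S(k, j) with j the centered position index:
  k=0: S(0,+0) = 26.7900
  k=1: S(1,-1) = 19.6490; S(1,+0) = 26.7900; S(1,+1) = 36.5262
  k=2: S(2,-2) = 14.4115; S(2,-1) = 19.6490; S(2,+0) = 26.7900; S(2,+1) = 36.5262; S(2,+2) = 49.8007
  k=3: S(3,-3) = 10.5701; S(3,-2) = 14.4115; S(3,-1) = 19.6490; S(3,+0) = 26.7900; S(3,+1) = 36.5262; S(3,+2) = 49.8007; S(3,+3) = 67.8995
Terminal payoffs V(N, j) = max(S_T - K, 0):
  V(3,-3) = 0.000000; V(3,-2) = 0.000000; V(3,-1) = 0.000000; V(3,+0) = 2.440000; V(3,+1) = 12.176159; V(3,+2) = 25.450682; V(3,+3) = 43.549501
Backward induction: V(k, j) = exp(-r*dt) * [p_u * V(k+1, j+1) + p_m * V(k+1, j) + p_d * V(k+1, j-1)]
  V(2,-2) = exp(-r*dt) * [p_u*0.000000 + p_m*0.000000 + p_d*0.000000] = 0.000000
  V(2,-1) = exp(-r*dt) * [p_u*2.440000 + p_m*0.000000 + p_d*0.000000] = 0.373305
  V(2,+0) = exp(-r*dt) * [p_u*12.176159 + p_m*2.440000 + p_d*0.000000] = 3.476046
  V(2,+1) = exp(-r*dt) * [p_u*25.450682 + p_m*12.176159 + p_d*2.440000] = 12.377153
  V(2,+2) = exp(-r*dt) * [p_u*43.549501 + p_m*25.450682 + p_d*12.176159] = 25.651284
  V(1,-1) = exp(-r*dt) * [p_u*3.476046 + p_m*0.373305 + p_d*0.000000] = 0.778619
  V(1,+0) = exp(-r*dt) * [p_u*12.377153 + p_m*3.476046 + p_d*0.373305] = 4.258051
  V(1,+1) = exp(-r*dt) * [p_u*25.651284 + p_m*12.377153 + p_d*3.476046] = 12.724702
  V(0,+0) = exp(-r*dt) * [p_u*12.724702 + p_m*4.258051 + p_d*0.778619] = 4.900207

Answer: Price = V(0,0) = 4.9002


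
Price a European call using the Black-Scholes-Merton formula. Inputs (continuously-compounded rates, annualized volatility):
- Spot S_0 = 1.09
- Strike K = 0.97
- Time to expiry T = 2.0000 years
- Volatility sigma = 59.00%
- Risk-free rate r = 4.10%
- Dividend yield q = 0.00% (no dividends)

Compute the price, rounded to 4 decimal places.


d1 = (ln(S/K) + (r - q + 0.5*sigma^2) * T) / (sigma * sqrt(T)) = 0.65525656
d2 = d1 - sigma * sqrt(T) = -0.17912944
exp(-rT) = 0.92127196; exp(-qT) = 1.00000000
C = S_0 * exp(-qT) * N(d1) - K * exp(-rT) * N(d2)
N(d1) = 0.74384871; N(d2) = 0.42891803
C = 1.0900 * 1.00000000 * 0.74384871 - 0.9700 * 0.92127196 * 0.42891803 = 0.4275

Answer: Price = 0.4275


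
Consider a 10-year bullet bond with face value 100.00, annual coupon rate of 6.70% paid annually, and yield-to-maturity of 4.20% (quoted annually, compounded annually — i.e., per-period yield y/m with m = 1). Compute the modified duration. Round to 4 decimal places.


Coupon per period c = face * coupon_rate / m = 6.700000
Periods per year m = 1; per-period yield y/m = 0.042000
Number of cashflows N = 10
Cashflows (t years, CF_t, discount factor 1/(1+y/m)^(m*t), PV):
  t = 1.0000: CF_t = 6.700000, DF = 0.959693, PV = 6.429942
  t = 2.0000: CF_t = 6.700000, DF = 0.921010, PV = 6.170770
  t = 3.0000: CF_t = 6.700000, DF = 0.883887, PV = 5.922044
  t = 4.0000: CF_t = 6.700000, DF = 0.848260, PV = 5.683344
  t = 5.0000: CF_t = 6.700000, DF = 0.814069, PV = 5.454265
  t = 6.0000: CF_t = 6.700000, DF = 0.781257, PV = 5.234419
  t = 7.0000: CF_t = 6.700000, DF = 0.749766, PV = 5.023435
  t = 8.0000: CF_t = 6.700000, DF = 0.719545, PV = 4.820955
  t = 9.0000: CF_t = 6.700000, DF = 0.690543, PV = 4.626636
  t = 10.0000: CF_t = 106.700000, DF = 0.662709, PV = 70.711041
Price P = sum_t PV_t = 120.076851
First compute Macaulay numerator sum_t t * PV_t:
  t * PV_t at t = 1.0000: 6.429942
  t * PV_t at t = 2.0000: 12.341540
  t * PV_t at t = 3.0000: 17.766133
  t * PV_t at t = 4.0000: 22.733375
  t * PV_t at t = 5.0000: 27.271323
  t * PV_t at t = 6.0000: 31.406514
  t * PV_t at t = 7.0000: 35.164044
  t * PV_t at t = 8.0000: 38.567638
  t * PV_t at t = 9.0000: 41.639724
  t * PV_t at t = 10.0000: 707.110408
Macaulay duration D = 940.430641 / 120.076851 = 7.831906
Modified duration = D / (1 + y/m) = 7.831906 / (1 + 0.042000) = 7.516225

Answer: Modified duration = 7.5162


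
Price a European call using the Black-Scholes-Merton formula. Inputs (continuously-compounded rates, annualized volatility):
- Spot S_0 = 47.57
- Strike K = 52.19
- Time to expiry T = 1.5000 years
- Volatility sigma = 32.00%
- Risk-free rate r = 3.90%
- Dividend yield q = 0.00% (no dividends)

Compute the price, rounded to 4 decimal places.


d1 = (ln(S/K) + (r - q + 0.5*sigma^2) * T) / (sigma * sqrt(T)) = 0.10872521
d2 = d1 - sigma * sqrt(T) = -0.28319315
exp(-rT) = 0.94317824; exp(-qT) = 1.00000000
C = S_0 * exp(-qT) * N(d1) - K * exp(-rT) * N(d2)
N(d1) = 0.54328978; N(d2) = 0.38851439
C = 47.5700 * 1.00000000 * 0.54328978 - 52.1900 * 0.94317824 * 0.38851439 = 6.7199

Answer: Price = 6.7199
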